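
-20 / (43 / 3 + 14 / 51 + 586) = -1020 / 30631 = -0.03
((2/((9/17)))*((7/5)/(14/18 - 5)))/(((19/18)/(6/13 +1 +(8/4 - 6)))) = 70686/23465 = 3.01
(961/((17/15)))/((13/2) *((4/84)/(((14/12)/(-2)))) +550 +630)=0.72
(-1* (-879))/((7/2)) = 1758/7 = 251.14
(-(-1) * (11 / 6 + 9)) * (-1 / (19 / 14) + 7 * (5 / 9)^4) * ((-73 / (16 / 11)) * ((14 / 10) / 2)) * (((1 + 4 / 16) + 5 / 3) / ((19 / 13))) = 290223668735 / 5457072384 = 53.18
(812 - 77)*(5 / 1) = 3675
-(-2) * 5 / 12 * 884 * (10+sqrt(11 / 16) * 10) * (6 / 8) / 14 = 5525 * sqrt(11) / 56+5525 / 14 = 721.86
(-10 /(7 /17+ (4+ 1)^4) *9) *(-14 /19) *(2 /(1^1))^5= 28560 /8417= 3.39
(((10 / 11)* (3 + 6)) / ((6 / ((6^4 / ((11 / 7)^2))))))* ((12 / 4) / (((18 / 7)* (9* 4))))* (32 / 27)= 109760 / 3993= 27.49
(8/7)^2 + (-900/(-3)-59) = 11873/49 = 242.31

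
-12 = -12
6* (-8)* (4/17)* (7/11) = -1344/187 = -7.19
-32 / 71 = -0.45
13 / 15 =0.87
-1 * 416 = -416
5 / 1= 5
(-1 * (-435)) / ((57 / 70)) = 534.21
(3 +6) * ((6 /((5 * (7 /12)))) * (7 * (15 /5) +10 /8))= 14418 /35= 411.94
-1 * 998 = -998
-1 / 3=-0.33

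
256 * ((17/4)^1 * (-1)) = -1088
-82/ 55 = -1.49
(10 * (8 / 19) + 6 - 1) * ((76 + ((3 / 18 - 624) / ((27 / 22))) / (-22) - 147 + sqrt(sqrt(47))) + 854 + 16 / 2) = 175 * 47^(1 / 4) / 19 + 23079875 / 3078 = 7522.45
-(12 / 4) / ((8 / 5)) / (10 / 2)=-3 / 8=-0.38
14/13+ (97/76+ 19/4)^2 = 701949/18772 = 37.39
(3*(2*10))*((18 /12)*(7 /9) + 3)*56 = 14000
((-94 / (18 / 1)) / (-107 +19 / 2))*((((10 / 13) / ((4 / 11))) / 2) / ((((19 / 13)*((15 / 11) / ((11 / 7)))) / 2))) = 62557 / 700245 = 0.09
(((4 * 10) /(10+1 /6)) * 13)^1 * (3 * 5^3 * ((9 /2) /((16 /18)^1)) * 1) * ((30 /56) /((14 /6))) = 266540625 /11956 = 22293.46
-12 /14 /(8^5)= -3 /114688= -0.00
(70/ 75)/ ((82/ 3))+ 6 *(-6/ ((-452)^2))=355687/ 10470580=0.03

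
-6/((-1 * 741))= 2/247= 0.01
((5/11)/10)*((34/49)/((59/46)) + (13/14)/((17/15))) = 0.06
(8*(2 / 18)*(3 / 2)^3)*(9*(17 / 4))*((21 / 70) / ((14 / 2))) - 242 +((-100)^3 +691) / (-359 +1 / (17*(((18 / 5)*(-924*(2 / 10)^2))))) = 72375393605237 / 28421461880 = 2546.50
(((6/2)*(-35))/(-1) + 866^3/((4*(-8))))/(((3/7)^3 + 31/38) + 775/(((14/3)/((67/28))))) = -1058130319778/20764711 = -50958.10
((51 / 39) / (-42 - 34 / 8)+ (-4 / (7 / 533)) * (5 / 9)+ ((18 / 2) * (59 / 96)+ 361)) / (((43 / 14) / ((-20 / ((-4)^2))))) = -956588747 / 11913408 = -80.30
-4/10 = -2/5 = -0.40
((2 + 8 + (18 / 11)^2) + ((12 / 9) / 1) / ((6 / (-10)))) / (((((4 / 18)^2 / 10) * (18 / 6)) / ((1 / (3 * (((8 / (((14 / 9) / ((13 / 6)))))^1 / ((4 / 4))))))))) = 199255 / 9438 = 21.11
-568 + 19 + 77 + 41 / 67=-31583 / 67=-471.39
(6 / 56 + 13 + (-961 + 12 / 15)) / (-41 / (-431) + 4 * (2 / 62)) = -1771575073 / 419300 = -4225.08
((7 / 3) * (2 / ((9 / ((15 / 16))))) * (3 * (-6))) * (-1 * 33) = 1155 / 4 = 288.75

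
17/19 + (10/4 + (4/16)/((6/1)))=1567/456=3.44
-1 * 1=-1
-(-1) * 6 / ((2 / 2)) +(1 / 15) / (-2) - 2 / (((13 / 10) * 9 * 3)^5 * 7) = 2225181282873001 / 372935410872570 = 5.97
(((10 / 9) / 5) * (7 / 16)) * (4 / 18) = 7 / 324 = 0.02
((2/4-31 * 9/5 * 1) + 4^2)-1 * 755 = -7943/10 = -794.30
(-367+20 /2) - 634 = -991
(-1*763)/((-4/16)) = 3052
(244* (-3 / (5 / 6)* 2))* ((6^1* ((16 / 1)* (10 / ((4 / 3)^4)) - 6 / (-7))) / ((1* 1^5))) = -18993204 / 35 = -542662.97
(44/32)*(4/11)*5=5/2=2.50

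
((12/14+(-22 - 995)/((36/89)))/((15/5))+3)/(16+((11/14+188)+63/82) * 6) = -2875043/3972048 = -0.72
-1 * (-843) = 843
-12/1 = -12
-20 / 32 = -5 / 8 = -0.62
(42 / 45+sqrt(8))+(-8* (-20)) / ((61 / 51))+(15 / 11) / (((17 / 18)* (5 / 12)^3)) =2* sqrt(2)+132318586 / 855525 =157.49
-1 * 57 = -57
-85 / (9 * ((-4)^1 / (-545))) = -46325 / 36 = -1286.81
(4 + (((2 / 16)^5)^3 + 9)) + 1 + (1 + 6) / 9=4679521487814665 / 316659348799488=14.78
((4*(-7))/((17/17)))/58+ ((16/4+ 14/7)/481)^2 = -3238010/6709469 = -0.48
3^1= 3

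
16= 16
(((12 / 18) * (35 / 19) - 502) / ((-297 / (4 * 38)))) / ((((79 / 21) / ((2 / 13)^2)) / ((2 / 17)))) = 12787712 / 67409199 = 0.19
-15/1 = -15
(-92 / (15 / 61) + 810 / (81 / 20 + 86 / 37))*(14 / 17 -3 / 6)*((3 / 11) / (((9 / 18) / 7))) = -122365628 / 400945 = -305.19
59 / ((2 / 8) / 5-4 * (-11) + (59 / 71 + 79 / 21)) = 1759380 / 1450531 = 1.21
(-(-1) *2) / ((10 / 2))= 0.40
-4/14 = -2/7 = -0.29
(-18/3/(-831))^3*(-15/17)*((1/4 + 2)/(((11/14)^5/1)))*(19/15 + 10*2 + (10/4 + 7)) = -4467703968/58190441780911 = -0.00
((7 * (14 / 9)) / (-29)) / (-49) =2 / 261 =0.01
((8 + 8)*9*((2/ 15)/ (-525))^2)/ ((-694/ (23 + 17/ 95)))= -23488/ 75716484375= -0.00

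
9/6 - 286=-569/2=-284.50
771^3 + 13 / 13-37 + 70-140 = 458313905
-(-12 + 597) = -585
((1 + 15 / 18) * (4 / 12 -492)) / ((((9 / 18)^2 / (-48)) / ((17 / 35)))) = 1765280 / 21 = 84060.95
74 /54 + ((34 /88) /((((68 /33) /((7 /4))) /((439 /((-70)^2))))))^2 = 74307311203 /54190080000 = 1.37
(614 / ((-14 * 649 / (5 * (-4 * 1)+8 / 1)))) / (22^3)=921 / 12093466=0.00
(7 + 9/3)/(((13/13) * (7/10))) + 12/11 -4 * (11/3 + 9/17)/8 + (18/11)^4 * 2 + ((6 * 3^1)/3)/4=304396229/10453674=29.12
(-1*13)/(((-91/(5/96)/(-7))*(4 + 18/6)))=-5/672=-0.01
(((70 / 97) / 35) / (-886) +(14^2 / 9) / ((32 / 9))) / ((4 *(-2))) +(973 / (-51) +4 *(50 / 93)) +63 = 65663860403 / 1449325888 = 45.31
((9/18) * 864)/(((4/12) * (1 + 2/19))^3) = 2963088/343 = 8638.74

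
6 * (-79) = -474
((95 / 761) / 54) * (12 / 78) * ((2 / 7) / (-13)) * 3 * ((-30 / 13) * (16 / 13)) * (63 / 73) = 91200 / 1586649233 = 0.00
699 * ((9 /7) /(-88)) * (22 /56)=-6291 /1568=-4.01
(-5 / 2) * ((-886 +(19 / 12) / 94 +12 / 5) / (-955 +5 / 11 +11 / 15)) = -274087495 / 118349008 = -2.32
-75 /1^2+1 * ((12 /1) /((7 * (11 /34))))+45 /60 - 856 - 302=-377901 /308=-1226.95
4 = 4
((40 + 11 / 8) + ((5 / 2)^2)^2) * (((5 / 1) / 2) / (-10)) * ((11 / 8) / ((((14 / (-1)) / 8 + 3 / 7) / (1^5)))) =99099 / 4736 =20.92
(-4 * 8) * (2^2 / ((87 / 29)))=-128 / 3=-42.67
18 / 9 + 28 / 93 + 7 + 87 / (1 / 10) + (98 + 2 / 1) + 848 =169939 / 93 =1827.30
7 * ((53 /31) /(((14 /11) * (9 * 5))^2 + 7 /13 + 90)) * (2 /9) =1167166 /1479290643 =0.00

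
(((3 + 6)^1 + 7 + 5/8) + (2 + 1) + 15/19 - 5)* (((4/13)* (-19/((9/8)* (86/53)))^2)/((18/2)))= 57.09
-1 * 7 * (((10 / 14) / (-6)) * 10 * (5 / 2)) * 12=250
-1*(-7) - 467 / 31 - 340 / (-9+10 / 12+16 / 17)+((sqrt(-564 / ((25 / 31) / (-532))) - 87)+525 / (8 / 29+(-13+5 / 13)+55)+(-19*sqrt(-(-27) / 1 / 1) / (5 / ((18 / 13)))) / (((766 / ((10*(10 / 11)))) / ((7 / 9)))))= -4372930274 / 122482767 - 7980*sqrt(3) / 54769+4*sqrt(581343) / 5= 574.01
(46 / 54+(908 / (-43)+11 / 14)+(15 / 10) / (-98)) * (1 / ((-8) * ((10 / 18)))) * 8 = 4435981 / 126420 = 35.09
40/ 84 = 10/ 21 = 0.48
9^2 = 81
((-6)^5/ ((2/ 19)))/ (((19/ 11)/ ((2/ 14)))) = -42768/ 7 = -6109.71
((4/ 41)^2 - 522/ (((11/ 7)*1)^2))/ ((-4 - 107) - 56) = 42994682/ 33967967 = 1.27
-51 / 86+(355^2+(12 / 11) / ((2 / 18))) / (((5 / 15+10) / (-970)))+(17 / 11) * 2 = -11831007.85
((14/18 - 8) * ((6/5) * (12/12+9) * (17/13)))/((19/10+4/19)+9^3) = -64600/416733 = -0.16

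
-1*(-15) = 15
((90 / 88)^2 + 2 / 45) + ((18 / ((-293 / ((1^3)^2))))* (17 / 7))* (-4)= 301473727 / 178683120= 1.69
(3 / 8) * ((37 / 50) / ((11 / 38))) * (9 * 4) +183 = 119631 / 550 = 217.51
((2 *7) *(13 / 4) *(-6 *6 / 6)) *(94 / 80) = -320.78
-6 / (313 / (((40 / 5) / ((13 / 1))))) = -48 / 4069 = -0.01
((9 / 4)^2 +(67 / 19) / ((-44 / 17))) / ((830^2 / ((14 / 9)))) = 86611 / 10366567200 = 0.00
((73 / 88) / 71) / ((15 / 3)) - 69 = -69.00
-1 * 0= 0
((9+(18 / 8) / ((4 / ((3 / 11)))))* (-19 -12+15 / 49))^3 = -3472723309014504 / 156590819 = -22177055.66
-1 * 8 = -8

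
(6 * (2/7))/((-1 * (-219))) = 4/511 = 0.01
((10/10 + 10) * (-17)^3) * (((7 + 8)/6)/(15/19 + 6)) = -19899.55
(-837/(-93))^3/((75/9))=2187/25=87.48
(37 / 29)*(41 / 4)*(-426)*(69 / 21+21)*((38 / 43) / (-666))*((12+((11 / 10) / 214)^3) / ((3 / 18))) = 110577635415860743 / 8554720277600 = 12925.92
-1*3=-3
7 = 7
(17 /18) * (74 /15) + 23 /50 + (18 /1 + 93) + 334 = 607661 /1350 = 450.12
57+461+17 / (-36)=18631 / 36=517.53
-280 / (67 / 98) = -27440 / 67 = -409.55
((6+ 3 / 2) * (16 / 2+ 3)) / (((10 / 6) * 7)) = 99 / 14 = 7.07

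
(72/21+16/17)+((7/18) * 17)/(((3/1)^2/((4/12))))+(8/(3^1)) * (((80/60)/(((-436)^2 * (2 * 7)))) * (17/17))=3170814079/687125754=4.61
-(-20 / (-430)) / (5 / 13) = -26 / 215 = -0.12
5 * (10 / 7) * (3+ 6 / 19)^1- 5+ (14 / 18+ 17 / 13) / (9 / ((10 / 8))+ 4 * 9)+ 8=3209021 / 120042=26.73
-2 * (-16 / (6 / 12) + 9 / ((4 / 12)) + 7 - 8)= 12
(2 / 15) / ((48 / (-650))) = -65 / 36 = -1.81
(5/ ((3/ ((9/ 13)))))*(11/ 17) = 165/ 221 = 0.75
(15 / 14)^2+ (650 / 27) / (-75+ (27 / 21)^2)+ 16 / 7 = 3.11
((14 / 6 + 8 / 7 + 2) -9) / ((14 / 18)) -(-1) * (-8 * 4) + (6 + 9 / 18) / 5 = -17263 / 490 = -35.23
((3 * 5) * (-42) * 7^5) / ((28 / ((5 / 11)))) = -171889.77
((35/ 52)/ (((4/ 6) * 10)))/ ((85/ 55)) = 231/ 3536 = 0.07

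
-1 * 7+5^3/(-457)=-3324/457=-7.27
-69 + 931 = 862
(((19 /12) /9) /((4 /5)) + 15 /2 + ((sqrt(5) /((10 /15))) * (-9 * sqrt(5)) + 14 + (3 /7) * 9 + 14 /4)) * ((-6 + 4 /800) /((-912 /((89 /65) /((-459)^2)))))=-0.00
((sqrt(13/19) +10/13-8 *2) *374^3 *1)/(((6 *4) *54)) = -71931233/117 +6539203 *sqrt(247)/3078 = -581407.77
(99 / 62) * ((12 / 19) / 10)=297 / 2945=0.10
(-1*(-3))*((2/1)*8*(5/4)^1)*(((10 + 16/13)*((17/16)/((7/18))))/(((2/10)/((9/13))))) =7539075/1183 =6372.84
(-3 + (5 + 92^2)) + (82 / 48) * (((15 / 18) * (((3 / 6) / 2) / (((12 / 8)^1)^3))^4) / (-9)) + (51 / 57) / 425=173105974442696 / 20447192475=8466.00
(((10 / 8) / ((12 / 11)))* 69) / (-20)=-253 / 64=-3.95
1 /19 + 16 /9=313 /171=1.83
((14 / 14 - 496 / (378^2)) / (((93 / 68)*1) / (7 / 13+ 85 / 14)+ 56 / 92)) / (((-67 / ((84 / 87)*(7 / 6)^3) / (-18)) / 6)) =156276098356 / 51752724039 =3.02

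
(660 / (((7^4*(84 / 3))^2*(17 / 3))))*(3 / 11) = 135 / 19208316932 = 0.00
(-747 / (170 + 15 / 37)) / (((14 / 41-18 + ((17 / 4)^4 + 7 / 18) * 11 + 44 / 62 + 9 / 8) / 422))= -34155669468672 / 66048358821445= -0.52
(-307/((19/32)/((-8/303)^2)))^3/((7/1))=-248544972825952256/37154773136297437677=-0.01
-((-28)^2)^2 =-614656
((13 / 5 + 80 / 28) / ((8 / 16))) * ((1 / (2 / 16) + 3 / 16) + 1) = 4011 / 40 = 100.28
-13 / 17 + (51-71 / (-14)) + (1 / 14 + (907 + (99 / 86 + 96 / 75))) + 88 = 269361263 / 255850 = 1052.81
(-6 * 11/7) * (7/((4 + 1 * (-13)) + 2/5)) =330/43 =7.67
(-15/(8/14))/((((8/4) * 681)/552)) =-2415/227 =-10.64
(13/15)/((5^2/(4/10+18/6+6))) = 611/1875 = 0.33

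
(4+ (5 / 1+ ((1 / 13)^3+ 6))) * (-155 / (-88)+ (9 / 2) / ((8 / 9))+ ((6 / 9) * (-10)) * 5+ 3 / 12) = -10384885 / 26364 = -393.90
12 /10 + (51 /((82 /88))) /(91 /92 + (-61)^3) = 5135979366 /4280843005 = 1.20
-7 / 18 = -0.39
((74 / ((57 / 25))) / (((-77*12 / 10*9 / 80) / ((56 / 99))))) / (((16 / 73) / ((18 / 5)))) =-5402000 / 186219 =-29.01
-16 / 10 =-8 / 5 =-1.60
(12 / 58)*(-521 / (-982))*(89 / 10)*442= 30742647 / 71195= 431.81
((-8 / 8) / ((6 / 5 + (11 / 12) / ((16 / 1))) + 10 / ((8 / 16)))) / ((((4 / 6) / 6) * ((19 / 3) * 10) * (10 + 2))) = -0.00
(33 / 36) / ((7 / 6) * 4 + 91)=11 / 1148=0.01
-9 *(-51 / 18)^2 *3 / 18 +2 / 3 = -91 / 8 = -11.38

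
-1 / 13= -0.08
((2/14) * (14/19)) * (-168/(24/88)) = -1232/19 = -64.84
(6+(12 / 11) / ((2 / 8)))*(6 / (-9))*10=-760 / 11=-69.09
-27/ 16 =-1.69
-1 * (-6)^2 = -36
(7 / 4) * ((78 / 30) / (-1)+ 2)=-21 / 20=-1.05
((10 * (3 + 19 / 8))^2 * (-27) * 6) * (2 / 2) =-3744225 / 8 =-468028.12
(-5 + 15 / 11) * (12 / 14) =-3.12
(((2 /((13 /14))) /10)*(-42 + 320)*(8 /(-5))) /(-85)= 31136 /27625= 1.13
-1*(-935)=935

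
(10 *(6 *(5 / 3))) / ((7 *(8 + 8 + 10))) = 0.55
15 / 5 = 3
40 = 40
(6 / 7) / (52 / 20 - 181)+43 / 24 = 1.79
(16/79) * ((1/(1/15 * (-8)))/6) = -5/79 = -0.06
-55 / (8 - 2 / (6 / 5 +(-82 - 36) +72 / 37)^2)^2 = -2802689128498462720 / 3261187372519875681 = -0.86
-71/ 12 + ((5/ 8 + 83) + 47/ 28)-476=-66631/ 168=-396.61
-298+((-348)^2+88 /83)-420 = 9992126 /83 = 120387.06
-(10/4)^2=-25/4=-6.25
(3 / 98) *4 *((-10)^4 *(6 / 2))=180000 / 49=3673.47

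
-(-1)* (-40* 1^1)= -40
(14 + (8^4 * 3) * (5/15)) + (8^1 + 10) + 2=4130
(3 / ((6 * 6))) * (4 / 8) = 1 / 24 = 0.04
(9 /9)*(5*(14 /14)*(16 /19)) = 80 /19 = 4.21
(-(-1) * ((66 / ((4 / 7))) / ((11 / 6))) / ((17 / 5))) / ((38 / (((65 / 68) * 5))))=102375 / 43928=2.33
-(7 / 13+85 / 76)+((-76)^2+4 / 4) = 5706039 / 988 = 5775.34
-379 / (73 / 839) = -317981 / 73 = -4355.90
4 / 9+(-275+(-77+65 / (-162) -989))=-217235 / 162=-1340.96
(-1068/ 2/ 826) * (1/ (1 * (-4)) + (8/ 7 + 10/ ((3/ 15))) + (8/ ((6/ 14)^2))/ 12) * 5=-176.24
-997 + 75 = -922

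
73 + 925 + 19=1017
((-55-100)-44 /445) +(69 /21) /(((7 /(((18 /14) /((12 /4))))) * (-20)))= -94700209 /610540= -155.11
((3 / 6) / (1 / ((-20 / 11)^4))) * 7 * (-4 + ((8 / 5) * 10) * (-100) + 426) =-659680000 / 14641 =-45057.03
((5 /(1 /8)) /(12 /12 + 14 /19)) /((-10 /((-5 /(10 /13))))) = 494 /33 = 14.97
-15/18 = -5/6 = -0.83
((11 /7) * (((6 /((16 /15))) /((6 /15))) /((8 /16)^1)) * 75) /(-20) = -37125 /224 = -165.74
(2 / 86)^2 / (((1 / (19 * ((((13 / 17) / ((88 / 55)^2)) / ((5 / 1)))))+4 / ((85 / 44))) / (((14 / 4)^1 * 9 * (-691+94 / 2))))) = -3.72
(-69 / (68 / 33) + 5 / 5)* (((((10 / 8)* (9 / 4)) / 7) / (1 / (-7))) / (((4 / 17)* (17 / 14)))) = 695835 / 2176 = 319.78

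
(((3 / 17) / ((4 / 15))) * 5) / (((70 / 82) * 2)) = 1845 / 952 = 1.94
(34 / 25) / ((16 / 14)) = 119 / 100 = 1.19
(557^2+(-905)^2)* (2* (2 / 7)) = 4517096 / 7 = 645299.43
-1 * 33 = -33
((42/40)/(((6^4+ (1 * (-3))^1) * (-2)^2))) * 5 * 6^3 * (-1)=-189/862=-0.22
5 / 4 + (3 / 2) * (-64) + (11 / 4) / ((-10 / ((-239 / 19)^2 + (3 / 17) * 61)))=-3466755 / 24548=-141.22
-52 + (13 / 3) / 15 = -2327 / 45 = -51.71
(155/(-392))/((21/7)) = -155/1176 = -0.13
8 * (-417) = -3336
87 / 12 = 29 / 4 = 7.25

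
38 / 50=19 / 25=0.76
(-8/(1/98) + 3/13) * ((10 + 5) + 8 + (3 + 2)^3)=-115997.85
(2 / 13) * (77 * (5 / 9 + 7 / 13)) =12.96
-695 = -695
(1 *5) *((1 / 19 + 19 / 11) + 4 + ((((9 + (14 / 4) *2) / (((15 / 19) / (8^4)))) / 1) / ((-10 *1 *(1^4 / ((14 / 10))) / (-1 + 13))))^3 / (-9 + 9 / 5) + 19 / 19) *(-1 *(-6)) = 553606259839122636774242 / 48984375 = 11301690790974114.43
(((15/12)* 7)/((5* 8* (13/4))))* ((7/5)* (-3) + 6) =63/520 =0.12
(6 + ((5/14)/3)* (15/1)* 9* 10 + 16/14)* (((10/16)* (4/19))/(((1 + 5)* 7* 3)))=5875/33516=0.18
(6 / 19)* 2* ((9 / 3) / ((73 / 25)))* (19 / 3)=4.11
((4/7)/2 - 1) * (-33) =165/7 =23.57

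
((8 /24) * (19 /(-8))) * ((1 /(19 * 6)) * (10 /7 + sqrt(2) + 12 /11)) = -97 /5544 - sqrt(2) /144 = -0.03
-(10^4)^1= -10000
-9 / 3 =-3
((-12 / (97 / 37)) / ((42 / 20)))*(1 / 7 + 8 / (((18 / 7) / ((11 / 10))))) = -7.77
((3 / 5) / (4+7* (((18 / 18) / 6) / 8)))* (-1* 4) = -576 / 995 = -0.58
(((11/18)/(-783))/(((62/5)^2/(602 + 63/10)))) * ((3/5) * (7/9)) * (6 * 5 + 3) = -5152301/108354672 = -0.05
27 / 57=9 / 19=0.47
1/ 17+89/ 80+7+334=465353/ 1360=342.17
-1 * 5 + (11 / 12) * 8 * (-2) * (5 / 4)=-70 / 3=-23.33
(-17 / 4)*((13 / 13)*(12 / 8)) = -51 / 8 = -6.38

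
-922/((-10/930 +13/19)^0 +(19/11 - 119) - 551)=5071/3670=1.38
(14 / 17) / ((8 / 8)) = 14 / 17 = 0.82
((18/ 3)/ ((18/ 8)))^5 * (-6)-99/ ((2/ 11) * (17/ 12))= -1643366/ 1377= -1193.44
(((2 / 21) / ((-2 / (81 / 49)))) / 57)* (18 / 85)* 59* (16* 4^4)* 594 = -41980.42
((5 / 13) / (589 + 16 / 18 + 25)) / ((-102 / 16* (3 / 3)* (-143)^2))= -60 / 12504706643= -0.00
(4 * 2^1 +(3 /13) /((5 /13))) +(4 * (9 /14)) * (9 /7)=2917 /245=11.91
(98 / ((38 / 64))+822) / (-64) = -9377 / 608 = -15.42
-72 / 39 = -24 / 13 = -1.85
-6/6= -1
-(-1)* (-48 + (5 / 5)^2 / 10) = -47.90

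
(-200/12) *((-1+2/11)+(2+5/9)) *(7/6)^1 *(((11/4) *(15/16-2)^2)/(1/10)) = -10873625/10368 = -1048.77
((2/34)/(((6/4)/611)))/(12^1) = 611/306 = 2.00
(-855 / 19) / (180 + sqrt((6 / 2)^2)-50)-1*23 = -3104 / 133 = -23.34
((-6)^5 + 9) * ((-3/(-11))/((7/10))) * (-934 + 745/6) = 2450639.81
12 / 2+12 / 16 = 27 / 4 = 6.75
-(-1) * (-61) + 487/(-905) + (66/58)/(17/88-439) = -12473695788/202690135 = -61.54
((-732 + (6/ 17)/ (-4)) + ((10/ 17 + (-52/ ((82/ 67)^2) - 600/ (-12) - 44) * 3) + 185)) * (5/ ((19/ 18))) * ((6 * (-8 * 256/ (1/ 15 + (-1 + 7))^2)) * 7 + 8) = 263721901645080/ 37783837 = 6979754.38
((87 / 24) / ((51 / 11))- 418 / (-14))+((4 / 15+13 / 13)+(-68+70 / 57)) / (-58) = 249962719 / 7868280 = 31.77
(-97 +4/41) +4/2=-3891/41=-94.90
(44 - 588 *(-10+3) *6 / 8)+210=3341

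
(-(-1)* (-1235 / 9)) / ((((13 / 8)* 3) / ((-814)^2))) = -503572960 / 27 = -18650850.37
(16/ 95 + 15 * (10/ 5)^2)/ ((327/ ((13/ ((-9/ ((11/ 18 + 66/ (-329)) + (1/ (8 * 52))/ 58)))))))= -8382669761/ 76824589968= -0.11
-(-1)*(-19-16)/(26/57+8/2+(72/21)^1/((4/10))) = -13965/5198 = -2.69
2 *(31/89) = 62/89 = 0.70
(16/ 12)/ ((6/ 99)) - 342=-320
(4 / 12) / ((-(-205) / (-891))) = -297 / 205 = -1.45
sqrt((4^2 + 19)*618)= sqrt(21630)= 147.07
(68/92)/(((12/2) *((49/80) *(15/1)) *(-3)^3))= -136/273861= -0.00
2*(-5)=-10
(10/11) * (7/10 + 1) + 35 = 402/11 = 36.55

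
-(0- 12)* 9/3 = 36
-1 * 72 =-72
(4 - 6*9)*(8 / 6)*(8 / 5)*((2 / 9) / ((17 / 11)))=-7040 / 459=-15.34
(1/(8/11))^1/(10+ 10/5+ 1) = 0.11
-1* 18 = -18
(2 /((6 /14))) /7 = 2 /3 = 0.67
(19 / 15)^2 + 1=586 / 225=2.60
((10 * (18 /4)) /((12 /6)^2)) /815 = 9 /652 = 0.01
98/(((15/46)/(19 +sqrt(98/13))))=31556*sqrt(26)/195 +85652/15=6535.29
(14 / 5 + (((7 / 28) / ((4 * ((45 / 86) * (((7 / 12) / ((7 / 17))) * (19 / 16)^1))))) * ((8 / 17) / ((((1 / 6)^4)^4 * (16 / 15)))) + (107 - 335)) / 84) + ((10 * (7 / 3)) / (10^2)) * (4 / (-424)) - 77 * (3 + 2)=128586142533633149 / 122229660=1052004419.66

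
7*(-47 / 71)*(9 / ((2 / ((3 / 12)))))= -2961 / 568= -5.21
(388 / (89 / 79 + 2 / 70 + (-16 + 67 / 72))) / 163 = -77243040 / 451519291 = -0.17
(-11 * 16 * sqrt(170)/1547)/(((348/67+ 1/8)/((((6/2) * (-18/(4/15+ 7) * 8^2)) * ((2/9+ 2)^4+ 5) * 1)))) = 11640609587200 * sqrt(170)/38940278013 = 3897.63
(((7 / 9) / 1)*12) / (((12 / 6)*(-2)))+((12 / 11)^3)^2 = -3442975 / 5314683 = -0.65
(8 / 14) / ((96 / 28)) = 1 / 6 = 0.17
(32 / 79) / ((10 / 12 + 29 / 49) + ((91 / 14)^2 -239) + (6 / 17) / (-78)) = -4158336 / 2005230061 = -0.00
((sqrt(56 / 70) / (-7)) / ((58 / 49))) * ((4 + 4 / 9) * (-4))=224 * sqrt(5) / 261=1.92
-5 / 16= -0.31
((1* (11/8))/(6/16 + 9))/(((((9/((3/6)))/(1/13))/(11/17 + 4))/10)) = 869/29835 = 0.03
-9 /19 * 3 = -27 /19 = -1.42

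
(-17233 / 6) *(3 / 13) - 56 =-18689 / 26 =-718.81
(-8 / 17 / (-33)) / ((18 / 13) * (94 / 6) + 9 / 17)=104 / 162063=0.00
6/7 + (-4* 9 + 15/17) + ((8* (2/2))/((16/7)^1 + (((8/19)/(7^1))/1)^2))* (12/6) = -27.27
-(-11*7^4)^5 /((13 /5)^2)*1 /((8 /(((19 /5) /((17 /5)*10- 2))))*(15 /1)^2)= 125411869920301968.84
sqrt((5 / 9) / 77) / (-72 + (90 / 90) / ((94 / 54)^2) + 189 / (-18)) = -0.00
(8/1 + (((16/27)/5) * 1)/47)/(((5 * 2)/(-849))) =-7184804/10575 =-679.41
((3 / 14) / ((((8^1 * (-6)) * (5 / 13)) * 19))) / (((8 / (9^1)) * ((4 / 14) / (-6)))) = 351 / 24320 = 0.01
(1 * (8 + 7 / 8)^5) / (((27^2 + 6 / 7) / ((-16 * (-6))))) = 12629605457 / 1743872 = 7242.28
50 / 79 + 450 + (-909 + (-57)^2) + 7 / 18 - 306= 3533701 / 1422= 2485.02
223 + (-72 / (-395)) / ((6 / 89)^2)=103927 / 395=263.11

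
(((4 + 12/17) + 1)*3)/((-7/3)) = -873/119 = -7.34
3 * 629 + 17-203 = 1701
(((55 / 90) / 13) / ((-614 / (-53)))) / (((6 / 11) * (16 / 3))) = 6413 / 4597632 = 0.00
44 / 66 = 0.67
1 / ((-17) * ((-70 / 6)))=3 / 595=0.01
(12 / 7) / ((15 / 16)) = 64 / 35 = 1.83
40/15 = 8/3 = 2.67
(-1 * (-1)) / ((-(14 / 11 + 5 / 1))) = -0.16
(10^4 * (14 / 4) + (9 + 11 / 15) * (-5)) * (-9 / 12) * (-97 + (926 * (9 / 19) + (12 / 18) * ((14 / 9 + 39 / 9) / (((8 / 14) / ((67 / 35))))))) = -95419184653 / 10260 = -9300115.46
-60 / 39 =-20 / 13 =-1.54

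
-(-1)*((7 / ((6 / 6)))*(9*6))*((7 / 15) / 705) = 294 / 1175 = 0.25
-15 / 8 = -1.88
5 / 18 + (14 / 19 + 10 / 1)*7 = 25799 / 342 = 75.44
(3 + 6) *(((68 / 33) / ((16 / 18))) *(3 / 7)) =1377 / 154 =8.94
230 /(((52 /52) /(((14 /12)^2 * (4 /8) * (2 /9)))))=5635 /162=34.78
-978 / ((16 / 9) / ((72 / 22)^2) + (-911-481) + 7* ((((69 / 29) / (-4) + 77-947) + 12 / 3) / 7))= 82703592 / 190981777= 0.43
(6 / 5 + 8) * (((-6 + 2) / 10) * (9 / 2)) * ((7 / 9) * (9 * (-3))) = 8694 / 25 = 347.76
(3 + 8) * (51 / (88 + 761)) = 187 / 283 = 0.66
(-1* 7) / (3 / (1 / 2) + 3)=-7 / 9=-0.78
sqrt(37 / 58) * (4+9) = 13 * sqrt(2146) / 58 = 10.38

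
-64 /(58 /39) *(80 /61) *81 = -4571.53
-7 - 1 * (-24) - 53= -36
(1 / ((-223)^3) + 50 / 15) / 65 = 110895667 / 2162465565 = 0.05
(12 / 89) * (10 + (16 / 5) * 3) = 1176 / 445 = 2.64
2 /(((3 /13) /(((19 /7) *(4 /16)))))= 247 /42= 5.88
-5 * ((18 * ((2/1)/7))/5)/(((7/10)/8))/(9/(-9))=58.78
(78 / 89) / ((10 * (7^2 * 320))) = 39 / 6977600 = 0.00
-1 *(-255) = 255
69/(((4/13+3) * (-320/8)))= -897/1720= -0.52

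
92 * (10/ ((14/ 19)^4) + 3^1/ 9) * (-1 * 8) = -181610116/ 7203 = -25213.12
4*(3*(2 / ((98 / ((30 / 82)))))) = 180 / 2009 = 0.09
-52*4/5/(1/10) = -416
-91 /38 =-2.39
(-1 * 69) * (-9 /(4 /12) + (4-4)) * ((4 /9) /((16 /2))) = 103.50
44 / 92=11 / 23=0.48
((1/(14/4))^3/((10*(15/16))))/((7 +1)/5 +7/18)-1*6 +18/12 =-2762097/613970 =-4.50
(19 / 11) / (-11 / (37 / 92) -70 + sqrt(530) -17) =-156547 / 9943879 -1369*sqrt(530) / 9943879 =-0.02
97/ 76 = 1.28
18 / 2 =9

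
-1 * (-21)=21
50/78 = 25/39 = 0.64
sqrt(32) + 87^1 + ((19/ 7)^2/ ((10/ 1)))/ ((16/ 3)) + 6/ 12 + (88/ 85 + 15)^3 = 4 *sqrt(2) + 4054785151971/ 962948000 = 4216.46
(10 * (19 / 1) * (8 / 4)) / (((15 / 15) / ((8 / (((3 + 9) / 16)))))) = 12160 / 3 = 4053.33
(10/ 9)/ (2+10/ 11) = 55/ 144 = 0.38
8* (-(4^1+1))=-40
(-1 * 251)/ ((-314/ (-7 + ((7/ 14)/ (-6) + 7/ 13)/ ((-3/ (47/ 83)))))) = -69086495/ 12197016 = -5.66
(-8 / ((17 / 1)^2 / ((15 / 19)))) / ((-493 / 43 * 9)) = 1720 / 8121189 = 0.00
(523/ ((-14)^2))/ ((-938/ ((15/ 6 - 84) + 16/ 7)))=580007/ 2573872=0.23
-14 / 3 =-4.67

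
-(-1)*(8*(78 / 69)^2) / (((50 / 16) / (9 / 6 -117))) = -4996992 / 13225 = -377.84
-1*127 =-127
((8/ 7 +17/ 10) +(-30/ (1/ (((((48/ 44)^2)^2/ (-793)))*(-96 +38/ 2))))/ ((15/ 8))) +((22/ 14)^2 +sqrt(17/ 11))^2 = 22*sqrt(187)/ 49 +209980912851/ 25342146830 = 14.43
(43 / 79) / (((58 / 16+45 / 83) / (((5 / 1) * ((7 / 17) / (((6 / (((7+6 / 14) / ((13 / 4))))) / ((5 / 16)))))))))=356900 / 11148243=0.03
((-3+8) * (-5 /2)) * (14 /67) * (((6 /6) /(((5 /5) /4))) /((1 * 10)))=-70 /67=-1.04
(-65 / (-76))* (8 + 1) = 585 / 76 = 7.70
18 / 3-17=-11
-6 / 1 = -6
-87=-87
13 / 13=1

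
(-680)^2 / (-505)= -92480 / 101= -915.64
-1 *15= -15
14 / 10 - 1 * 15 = -68 / 5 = -13.60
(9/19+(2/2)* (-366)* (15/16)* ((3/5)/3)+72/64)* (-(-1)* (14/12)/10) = -5943/760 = -7.82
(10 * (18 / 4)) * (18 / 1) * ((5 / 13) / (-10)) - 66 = -1263 / 13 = -97.15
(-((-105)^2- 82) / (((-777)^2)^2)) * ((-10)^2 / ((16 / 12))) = -273575 / 121496235147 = -0.00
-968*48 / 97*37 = -1719168 / 97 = -17723.38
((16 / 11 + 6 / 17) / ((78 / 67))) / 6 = 871 / 3366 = 0.26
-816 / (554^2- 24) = -204 / 76723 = -0.00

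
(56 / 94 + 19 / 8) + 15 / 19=3.76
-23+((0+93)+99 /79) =5629 /79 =71.25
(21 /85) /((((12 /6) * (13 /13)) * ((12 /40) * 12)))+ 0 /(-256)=7 /204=0.03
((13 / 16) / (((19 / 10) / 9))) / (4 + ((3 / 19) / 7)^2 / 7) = 3812445 / 3962408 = 0.96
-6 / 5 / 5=-0.24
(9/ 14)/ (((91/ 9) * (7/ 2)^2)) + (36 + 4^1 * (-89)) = -9987998/ 31213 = -319.99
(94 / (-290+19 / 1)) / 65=-0.01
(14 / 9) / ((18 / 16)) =112 / 81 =1.38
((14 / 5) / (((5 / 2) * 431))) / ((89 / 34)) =952 / 958975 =0.00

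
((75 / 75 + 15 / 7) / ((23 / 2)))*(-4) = -176 / 161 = -1.09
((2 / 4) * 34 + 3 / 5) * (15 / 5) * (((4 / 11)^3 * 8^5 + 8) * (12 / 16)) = 7588080 / 121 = 62711.40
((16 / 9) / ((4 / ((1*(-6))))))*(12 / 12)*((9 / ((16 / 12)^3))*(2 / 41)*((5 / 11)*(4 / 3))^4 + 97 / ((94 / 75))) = -5824605700 / 28213207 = -206.45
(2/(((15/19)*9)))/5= 38/675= 0.06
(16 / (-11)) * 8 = -128 / 11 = -11.64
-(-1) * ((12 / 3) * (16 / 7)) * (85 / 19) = 5440 / 133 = 40.90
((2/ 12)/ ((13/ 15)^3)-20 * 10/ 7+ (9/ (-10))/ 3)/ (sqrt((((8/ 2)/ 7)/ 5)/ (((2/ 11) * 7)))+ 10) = -2.78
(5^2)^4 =390625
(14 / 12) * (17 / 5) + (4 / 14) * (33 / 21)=6491 / 1470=4.42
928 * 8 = 7424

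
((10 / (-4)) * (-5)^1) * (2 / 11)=25 / 11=2.27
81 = 81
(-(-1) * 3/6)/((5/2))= 1/5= 0.20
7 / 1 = 7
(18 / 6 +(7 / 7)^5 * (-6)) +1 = -2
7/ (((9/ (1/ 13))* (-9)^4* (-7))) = -1/ 767637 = -0.00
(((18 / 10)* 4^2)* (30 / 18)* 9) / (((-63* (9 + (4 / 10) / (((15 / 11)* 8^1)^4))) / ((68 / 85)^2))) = -15925248000 / 32659302487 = -0.49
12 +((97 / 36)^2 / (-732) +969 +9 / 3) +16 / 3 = 938543423 / 948672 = 989.32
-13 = -13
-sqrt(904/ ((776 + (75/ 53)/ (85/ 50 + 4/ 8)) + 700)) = -0.78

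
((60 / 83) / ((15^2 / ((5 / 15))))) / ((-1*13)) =-4 / 48555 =-0.00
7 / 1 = 7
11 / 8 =1.38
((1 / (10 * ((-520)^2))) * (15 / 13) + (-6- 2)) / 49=-56243197 / 344489600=-0.16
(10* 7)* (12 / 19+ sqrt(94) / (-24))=840 / 19- 35* sqrt(94) / 12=15.93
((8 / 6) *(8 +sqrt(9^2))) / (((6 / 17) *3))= 578 / 27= 21.41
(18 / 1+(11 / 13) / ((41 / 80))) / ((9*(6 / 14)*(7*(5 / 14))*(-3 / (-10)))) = 293272 / 43173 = 6.79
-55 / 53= -1.04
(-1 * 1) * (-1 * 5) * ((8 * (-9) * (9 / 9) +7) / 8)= -325 / 8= -40.62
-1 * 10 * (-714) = 7140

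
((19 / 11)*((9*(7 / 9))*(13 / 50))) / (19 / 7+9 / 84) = 24206 / 21725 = 1.11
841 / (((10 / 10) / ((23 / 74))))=19343 / 74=261.39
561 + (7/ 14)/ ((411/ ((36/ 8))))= 307431/ 548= 561.01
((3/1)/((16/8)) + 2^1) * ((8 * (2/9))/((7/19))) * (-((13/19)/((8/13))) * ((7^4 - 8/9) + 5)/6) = -1829087/243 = -7527.11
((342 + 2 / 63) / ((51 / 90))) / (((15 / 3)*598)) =21548 / 106743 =0.20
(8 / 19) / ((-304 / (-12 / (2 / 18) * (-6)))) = -324 / 361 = -0.90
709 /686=1.03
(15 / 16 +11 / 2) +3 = 151 / 16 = 9.44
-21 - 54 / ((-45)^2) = -1577 / 75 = -21.03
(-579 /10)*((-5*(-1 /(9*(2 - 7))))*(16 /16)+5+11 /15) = -48829 /150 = -325.53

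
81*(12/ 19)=972/ 19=51.16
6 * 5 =30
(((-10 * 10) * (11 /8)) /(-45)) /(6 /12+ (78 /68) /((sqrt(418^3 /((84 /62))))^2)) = 6.11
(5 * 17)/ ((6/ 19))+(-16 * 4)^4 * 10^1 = 1006634575/ 6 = 167772429.17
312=312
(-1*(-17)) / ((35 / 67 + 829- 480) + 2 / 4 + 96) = 2278 / 59767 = 0.04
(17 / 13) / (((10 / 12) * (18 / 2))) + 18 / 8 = 1891 / 780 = 2.42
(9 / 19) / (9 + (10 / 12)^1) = 0.05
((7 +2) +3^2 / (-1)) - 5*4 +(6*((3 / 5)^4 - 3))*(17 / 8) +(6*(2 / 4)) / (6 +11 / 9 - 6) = -744467 / 13750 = -54.14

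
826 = 826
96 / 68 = 24 / 17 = 1.41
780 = 780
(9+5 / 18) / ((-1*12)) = -167 / 216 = -0.77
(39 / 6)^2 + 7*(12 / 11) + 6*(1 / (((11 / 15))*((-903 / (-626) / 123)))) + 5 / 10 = 9907077 / 13244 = 748.04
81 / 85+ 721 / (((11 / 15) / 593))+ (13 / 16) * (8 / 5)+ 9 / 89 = 97033545137 / 166430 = 583029.17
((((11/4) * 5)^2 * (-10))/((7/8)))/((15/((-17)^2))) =-874225/21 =-41629.76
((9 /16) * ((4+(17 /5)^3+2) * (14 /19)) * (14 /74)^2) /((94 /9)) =157335129 /2445034000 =0.06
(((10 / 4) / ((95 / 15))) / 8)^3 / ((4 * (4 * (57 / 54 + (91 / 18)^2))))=273375 / 969034252288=0.00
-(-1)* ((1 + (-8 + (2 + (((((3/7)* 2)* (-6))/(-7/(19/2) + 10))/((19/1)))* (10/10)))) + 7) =607/308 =1.97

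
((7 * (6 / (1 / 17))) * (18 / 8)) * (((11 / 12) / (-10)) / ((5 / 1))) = -11781 / 400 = -29.45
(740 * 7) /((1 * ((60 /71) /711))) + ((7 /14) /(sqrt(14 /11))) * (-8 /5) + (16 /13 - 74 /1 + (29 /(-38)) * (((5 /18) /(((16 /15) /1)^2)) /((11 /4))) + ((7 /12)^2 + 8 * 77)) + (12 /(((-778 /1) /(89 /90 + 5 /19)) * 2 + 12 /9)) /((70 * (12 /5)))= 380742660939024407369 /87351612251904 - 2 * sqrt(154) /35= 4358735.79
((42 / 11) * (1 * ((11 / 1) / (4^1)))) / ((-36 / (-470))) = 1645 / 12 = 137.08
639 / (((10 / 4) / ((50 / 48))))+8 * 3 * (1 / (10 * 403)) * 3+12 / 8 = 2158209 / 8060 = 267.77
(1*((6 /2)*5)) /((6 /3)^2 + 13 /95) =3.63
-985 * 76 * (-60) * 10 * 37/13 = 1661892000/13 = 127837846.15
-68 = -68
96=96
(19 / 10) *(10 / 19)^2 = 10 / 19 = 0.53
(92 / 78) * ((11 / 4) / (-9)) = -253 / 702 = -0.36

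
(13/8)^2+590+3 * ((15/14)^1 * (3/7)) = 1862841/3136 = 594.02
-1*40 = -40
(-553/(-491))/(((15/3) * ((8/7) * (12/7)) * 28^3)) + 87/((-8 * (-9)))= 6075333/5027840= 1.21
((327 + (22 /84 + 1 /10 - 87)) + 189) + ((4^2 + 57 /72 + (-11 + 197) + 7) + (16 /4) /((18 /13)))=1617947 /2520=642.04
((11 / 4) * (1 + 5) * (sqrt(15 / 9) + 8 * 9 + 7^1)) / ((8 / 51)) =561 * sqrt(15) / 16 + 132957 / 16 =8445.61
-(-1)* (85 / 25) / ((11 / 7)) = 119 / 55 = 2.16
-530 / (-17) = 530 / 17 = 31.18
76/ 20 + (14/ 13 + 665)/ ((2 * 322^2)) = 7323313/ 1925560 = 3.80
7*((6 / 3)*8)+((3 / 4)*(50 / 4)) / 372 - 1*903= -784647 / 992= -790.97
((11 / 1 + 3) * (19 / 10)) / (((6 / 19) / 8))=10108 / 15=673.87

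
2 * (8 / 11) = 1.45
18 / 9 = 2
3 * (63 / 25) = 189 / 25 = 7.56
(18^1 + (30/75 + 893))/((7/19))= 12369/5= 2473.80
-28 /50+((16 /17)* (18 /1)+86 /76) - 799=-781.49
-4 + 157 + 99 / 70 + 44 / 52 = 141287 / 910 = 155.26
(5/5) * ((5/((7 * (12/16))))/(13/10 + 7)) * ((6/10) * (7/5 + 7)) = 48/83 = 0.58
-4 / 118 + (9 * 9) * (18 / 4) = 43007 / 118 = 364.47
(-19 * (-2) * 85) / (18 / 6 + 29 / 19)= 30685 / 43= 713.60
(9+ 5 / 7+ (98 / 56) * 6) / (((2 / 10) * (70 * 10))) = 283 / 1960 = 0.14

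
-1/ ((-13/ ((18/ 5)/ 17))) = 18/ 1105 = 0.02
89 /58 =1.53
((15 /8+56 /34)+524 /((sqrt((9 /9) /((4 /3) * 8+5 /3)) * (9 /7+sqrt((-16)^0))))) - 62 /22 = 805.80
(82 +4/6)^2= 61504/9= 6833.78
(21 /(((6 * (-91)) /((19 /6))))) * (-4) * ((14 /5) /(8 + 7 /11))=154 /975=0.16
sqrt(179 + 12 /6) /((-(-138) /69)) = sqrt(181) /2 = 6.73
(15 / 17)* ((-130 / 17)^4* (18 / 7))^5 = 53866757085260943650964491952000000000000000000000 / 1161228133275937773528063036119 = 46387747197699706410.96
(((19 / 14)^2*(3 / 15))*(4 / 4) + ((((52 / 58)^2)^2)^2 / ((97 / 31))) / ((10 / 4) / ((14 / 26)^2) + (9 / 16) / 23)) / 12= 948562073467766948179 / 29658309704040260879440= 0.03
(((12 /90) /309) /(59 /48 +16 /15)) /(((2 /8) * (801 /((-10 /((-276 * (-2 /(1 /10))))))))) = -16 /9410044671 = -0.00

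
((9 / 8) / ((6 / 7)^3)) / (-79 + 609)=343 / 101760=0.00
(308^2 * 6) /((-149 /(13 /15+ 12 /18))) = -4363744 /745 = -5857.37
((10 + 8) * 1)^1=18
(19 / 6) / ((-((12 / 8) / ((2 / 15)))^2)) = -152 / 6075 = -0.03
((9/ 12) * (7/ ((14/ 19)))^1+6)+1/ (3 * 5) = 1583/ 120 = 13.19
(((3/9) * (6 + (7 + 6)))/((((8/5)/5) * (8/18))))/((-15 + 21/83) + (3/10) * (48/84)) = -1379875/451648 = -3.06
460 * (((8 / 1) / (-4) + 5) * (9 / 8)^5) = 2486.80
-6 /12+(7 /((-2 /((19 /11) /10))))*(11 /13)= -1.01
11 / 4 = 2.75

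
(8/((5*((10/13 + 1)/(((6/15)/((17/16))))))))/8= 416/9775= 0.04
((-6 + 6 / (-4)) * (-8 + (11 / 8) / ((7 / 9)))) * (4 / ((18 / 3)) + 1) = 8725 / 112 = 77.90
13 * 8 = 104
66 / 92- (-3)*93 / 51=4839 / 782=6.19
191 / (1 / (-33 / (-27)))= 233.44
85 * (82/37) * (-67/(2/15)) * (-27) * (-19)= -1796744025/37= -48560649.32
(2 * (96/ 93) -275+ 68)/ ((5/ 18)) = -114354/ 155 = -737.77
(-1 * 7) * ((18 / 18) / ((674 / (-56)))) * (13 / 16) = 637 / 1348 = 0.47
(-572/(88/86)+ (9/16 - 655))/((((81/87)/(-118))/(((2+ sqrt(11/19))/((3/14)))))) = 232533455 * sqrt(209)/6156+ 232533455/162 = 1981476.36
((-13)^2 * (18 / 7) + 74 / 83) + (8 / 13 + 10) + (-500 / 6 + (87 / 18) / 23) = 378313277 / 1042314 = 362.96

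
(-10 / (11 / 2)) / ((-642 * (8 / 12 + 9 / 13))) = 130 / 62381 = 0.00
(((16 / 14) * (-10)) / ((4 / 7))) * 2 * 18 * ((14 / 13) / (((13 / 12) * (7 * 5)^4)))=-3456 / 7245875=-0.00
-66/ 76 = -33/ 38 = -0.87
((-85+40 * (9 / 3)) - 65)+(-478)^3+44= -109215338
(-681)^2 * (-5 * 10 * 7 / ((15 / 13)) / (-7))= 20096310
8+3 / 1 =11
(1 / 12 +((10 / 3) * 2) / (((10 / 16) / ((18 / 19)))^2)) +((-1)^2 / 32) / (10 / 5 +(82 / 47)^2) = 9915345917 / 643561920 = 15.41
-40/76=-10/19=-0.53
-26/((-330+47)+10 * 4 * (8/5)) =26/219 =0.12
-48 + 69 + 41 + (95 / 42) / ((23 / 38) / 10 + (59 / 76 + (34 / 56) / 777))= 112010404 / 1731217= 64.70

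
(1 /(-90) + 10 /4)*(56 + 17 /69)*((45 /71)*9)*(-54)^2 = 3802510656 /1633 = 2328542.96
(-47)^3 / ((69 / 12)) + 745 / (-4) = -1678303 / 92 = -18242.42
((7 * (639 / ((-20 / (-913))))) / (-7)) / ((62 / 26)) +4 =-7581811 / 620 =-12228.73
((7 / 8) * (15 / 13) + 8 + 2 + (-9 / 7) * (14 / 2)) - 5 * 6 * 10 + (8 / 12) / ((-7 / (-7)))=-92765 / 312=-297.32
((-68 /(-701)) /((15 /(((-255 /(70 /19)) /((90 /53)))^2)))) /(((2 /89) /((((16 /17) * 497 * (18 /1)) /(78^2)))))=1851847157359 /2798830125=661.65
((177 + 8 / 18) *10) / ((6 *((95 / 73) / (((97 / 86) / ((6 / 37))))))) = 418409209 / 264708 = 1580.64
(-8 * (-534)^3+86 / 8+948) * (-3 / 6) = -4872749563 / 8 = -609093695.38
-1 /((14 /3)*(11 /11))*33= -99 /14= -7.07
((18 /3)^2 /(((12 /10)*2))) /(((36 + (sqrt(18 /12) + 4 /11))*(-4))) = -33000 /319637 + 1815*sqrt(6) /1278548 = -0.10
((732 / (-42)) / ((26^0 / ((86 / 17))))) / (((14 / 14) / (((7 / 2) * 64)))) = -335744 / 17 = -19749.65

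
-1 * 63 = -63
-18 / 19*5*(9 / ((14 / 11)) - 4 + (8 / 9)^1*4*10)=-24335 / 133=-182.97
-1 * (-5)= 5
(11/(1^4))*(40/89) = 440/89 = 4.94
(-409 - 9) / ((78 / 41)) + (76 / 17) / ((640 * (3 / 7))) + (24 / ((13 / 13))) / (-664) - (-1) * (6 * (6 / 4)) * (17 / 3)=-1485675533 / 8804640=-168.74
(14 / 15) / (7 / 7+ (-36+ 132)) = 0.01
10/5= 2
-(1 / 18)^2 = -1 / 324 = -0.00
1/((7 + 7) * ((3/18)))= 3/7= 0.43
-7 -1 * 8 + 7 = -8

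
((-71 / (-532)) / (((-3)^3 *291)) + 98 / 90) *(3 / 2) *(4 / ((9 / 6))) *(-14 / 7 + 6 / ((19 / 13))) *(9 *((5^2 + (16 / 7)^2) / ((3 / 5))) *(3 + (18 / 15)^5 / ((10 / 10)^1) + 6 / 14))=11632702839315008 / 472926470625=24597.28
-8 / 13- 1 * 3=-47 / 13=-3.62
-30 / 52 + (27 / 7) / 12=-93 / 364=-0.26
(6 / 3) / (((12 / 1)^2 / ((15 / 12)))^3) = 125 / 95551488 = 0.00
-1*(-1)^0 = -1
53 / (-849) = -53 / 849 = -0.06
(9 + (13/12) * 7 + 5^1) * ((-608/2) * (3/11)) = -19684/11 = -1789.45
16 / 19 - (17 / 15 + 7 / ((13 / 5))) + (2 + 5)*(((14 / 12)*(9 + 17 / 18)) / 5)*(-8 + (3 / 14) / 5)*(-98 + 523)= -54931.95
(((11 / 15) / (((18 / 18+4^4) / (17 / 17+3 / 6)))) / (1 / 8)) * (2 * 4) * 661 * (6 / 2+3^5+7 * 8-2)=13960320 / 257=54320.31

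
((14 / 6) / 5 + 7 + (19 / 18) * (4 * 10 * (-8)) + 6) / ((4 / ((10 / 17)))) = -7297 / 153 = -47.69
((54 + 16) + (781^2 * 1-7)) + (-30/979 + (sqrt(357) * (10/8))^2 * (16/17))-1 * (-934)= 598641827/979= 611482.97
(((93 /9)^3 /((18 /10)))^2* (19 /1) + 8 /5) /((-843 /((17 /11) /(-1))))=35832969151039 /2737806885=13088.20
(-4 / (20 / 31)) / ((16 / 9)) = -279 / 80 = -3.49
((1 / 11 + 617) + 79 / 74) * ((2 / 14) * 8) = 287532 / 407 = 706.47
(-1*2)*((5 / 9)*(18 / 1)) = -20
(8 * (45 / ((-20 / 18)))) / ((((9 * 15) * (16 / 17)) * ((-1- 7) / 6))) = 153 / 80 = 1.91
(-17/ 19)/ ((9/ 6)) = -0.60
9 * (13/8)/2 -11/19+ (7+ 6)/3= 10093/912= 11.07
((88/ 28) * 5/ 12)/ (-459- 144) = -55/ 25326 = -0.00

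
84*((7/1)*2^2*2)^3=14751744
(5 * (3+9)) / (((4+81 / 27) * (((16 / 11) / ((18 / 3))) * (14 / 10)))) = 25.26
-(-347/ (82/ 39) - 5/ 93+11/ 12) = 834659/ 5084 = 164.17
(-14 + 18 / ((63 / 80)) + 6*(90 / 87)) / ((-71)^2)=3058 / 1023323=0.00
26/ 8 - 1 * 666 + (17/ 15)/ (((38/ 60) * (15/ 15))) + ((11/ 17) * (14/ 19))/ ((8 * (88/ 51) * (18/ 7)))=-2411135/ 3648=-660.95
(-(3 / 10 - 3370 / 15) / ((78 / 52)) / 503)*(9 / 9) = 0.30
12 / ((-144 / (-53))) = 53 / 12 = 4.42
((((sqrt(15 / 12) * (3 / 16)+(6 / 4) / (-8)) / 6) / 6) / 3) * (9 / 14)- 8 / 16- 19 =-17473 / 896+sqrt(5) / 1792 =-19.50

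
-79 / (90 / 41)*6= -3239 / 15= -215.93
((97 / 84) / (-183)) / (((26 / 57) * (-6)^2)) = -1843 / 4796064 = -0.00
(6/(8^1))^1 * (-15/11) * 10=-225/22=-10.23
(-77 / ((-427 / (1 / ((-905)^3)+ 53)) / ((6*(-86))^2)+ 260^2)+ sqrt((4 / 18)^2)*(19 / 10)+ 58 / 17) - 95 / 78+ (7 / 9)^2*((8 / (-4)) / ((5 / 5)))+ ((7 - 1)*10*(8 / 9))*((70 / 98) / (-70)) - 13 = -885751799963549677472622877 / 72966271207358283983168850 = -12.14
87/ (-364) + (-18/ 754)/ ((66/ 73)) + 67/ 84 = 0.53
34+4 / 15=514 / 15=34.27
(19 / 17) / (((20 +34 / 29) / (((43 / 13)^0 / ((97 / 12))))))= 3306 / 506243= 0.01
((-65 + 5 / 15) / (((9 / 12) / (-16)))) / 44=3104 / 99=31.35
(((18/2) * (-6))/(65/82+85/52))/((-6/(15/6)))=1066/115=9.27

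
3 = 3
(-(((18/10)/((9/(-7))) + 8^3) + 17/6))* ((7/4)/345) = -107821/41400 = -2.60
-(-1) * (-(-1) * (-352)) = -352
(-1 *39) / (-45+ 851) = -3 / 62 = -0.05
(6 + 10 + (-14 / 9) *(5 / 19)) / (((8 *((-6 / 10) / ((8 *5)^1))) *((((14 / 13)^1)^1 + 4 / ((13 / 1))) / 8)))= -750.66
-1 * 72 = -72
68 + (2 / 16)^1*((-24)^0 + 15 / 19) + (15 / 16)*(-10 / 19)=10295 / 152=67.73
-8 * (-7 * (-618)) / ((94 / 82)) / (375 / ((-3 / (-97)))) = -1418928 / 569875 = -2.49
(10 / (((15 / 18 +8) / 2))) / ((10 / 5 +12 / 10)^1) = 75 / 106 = 0.71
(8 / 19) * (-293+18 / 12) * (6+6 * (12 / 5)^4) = -25169.10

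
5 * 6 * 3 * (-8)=-720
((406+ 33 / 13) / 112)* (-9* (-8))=47799 / 182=262.63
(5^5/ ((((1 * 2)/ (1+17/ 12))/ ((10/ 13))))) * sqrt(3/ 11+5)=453125 * sqrt(638)/ 1716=6669.77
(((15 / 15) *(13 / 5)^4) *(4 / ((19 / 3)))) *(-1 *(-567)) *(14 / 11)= 2720606616 / 130625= 20827.61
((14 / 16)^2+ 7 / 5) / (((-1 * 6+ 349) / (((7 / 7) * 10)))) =99 / 1568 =0.06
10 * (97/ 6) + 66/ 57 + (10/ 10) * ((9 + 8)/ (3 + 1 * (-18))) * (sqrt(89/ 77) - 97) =271.54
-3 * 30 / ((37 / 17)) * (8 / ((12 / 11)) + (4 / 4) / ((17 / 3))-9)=2280 / 37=61.62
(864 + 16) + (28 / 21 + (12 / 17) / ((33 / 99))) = 883.45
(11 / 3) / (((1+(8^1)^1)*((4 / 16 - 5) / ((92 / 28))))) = -1012 / 3591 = -0.28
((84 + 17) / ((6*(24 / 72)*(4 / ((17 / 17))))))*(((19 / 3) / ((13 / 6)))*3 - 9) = -2.91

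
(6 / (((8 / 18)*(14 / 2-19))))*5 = -45 / 8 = -5.62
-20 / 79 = -0.25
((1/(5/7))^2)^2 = 2401/625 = 3.84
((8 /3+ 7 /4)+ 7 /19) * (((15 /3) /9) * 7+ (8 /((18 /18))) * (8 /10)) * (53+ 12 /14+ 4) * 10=7576995 /266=28484.94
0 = 0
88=88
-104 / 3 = -34.67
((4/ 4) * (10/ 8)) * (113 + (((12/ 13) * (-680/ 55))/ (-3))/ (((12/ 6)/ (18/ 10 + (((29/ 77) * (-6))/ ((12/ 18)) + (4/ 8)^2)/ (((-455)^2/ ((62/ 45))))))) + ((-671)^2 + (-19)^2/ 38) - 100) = 92376629132467081/ 164127763800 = 562833.65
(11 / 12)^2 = 121 / 144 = 0.84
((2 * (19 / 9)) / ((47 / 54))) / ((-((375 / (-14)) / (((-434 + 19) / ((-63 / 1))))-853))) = 37848 / 6686831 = 0.01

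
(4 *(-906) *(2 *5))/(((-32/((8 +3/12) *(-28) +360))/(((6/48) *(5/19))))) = 1460925/304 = 4805.67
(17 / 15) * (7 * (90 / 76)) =357 / 38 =9.39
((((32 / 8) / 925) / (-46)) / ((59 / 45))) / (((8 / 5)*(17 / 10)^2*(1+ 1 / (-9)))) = -2025 / 116083208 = -0.00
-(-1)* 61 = 61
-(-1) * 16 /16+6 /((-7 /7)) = -5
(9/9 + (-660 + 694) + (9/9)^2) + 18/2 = 45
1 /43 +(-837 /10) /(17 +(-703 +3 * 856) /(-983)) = -35230693 /6383780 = -5.52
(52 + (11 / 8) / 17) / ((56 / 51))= 21249 / 448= 47.43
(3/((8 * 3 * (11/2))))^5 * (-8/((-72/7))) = 7/1484246016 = 0.00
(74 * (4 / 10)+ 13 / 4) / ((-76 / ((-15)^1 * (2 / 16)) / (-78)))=-76869 / 1216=-63.21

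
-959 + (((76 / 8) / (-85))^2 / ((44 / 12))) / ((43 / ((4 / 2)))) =-6554620067 / 6834850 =-959.00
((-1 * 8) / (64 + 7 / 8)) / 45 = -64 / 23355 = -0.00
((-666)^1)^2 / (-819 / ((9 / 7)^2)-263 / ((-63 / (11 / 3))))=-41916042 / 45373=-923.81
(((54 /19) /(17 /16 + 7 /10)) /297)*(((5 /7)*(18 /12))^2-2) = -6680 /1443981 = -0.00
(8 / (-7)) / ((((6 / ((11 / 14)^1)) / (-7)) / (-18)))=-132 / 7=-18.86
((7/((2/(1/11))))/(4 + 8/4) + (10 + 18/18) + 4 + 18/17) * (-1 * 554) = -10014935/1122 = -8925.97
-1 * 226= -226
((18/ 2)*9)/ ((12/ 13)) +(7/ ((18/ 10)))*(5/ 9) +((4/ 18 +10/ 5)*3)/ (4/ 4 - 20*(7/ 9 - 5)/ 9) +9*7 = 41840623/ 272484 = 153.55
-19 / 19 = -1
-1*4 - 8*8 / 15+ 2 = -94 / 15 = -6.27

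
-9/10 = -0.90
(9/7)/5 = 0.26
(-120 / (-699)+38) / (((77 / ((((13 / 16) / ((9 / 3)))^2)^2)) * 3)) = 127010767 / 142857437184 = 0.00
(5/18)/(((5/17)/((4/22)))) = 17/99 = 0.17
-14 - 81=-95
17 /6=2.83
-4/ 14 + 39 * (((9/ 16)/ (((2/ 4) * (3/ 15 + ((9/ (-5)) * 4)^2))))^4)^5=-445016041962854038035444721859903029322174214402084988304853396978347551534505327/ 1557556146869989133124056526509766255437936332223316879397108536990773360912760832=-0.29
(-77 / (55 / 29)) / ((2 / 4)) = -406 / 5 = -81.20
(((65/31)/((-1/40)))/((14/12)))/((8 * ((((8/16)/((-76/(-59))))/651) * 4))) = -222300/59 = -3767.80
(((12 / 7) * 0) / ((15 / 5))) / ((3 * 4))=0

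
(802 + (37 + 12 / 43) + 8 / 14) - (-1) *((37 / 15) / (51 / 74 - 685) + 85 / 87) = 1858337835416 / 2210139155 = 840.82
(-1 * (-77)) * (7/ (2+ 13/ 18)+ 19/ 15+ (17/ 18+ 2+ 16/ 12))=56243/ 90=624.92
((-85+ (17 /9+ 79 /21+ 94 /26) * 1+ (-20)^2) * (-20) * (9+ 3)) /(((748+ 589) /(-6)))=42491840 /121667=349.25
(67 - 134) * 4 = -268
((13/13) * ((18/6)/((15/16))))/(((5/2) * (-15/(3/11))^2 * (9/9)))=32/75625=0.00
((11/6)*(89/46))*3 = 10.64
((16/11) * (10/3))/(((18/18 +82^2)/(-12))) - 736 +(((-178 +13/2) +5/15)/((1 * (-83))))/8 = -43367569567/58943280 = -735.75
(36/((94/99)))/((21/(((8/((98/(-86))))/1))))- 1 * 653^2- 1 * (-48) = -6873570017/16121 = -426373.68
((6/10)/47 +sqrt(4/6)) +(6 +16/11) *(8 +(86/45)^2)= sqrt(6)/3 +90952349/1046925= 87.69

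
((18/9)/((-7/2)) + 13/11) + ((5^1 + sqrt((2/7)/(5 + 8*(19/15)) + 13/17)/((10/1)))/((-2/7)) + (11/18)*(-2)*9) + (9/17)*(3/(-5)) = -369233/13090 - sqrt(571784171)/77180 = -28.52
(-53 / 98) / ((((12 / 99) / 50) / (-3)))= 131175 / 196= 669.26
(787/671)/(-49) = -787/32879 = -0.02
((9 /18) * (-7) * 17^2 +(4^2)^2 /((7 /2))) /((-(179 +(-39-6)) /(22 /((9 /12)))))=96338 /469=205.41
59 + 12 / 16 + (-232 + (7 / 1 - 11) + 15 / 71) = -49995 / 284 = -176.04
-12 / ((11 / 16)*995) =-0.02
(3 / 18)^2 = 1 / 36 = 0.03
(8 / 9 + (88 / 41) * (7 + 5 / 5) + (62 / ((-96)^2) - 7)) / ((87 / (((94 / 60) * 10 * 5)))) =9.96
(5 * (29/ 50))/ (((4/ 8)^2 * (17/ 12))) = 696/ 85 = 8.19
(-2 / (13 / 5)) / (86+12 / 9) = -15 / 1703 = -0.01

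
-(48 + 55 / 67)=-3271 / 67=-48.82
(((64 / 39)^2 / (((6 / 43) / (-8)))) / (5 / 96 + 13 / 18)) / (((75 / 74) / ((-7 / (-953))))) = -11677990912 / 8081034975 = -1.45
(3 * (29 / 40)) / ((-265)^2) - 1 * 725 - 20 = -2092704913 / 2809000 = -745.00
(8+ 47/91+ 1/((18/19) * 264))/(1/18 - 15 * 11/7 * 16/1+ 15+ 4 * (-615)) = -0.00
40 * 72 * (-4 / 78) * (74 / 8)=-17760 / 13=-1366.15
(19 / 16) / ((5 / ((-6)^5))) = -9234 / 5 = -1846.80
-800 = -800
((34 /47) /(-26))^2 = 0.00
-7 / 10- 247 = -247.70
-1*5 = -5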